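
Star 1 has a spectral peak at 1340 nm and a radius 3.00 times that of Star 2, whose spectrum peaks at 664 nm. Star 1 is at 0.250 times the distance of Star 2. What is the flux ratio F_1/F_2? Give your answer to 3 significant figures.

8.68

Wien's law: T_1/T_2 = λ_2/λ_1 = 664/1340 = 0.4955.
L_1/L_2 = (R_1/R_2)²(T_1/T_2)⁴ = (3.00)²(0.4955)⁴ = 0.5426.
F_1/F_2 = (L_1/L_2)/(d_1/d_2)² = 0.5426/(0.250)² = 8.682.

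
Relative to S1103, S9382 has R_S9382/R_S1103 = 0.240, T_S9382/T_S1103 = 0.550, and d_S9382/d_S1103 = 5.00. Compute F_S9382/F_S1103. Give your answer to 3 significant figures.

L_S9382/L_S1103 = (R_S9382/R_S1103)²(T_S9382/T_S1103)⁴ = (0.240)² × (0.550)⁴ = 0.005271.
F_S9382/F_S1103 = (L_S9382/L_S1103)/(d_S9382/d_S1103)² = 0.005271 / (5.00)² = 2.108×10^-4.

2.11×10^-4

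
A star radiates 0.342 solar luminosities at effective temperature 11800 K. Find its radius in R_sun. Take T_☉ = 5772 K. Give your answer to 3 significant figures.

R/R_☉ = √(L/L_☉) / (T/T_☉)² = √(0.342) / (2.044)²
       = 0.5848 / 4.179 = 0.1399.

0.140 R_sun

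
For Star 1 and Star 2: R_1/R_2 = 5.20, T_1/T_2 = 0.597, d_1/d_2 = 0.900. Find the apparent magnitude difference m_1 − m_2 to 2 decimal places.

-1.57

L_1/L_2 = (5.20)²(0.597)⁴ = 3.435.
F_1/F_2 = (L_1/L_2)/(d_1/d_2)² = 3.435/0.8100 = 4.241.
m_1 − m_2 = −2.5 log₁₀(4.241) = -1.57.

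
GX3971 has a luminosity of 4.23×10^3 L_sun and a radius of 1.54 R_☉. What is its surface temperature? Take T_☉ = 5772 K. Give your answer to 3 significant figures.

3.75×10^4 K

T/T_☉ = (L/L_☉)^(1/4) / (R/R_☉)^(1/2)
T = 5772 × (4.23×10^3)^(1/4) / √(1.54) = 5772 × 8.065 / 1.241 = 3.751×10^4 K.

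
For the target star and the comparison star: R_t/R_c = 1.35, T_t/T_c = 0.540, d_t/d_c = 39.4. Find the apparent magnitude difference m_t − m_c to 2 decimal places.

10.00

L_t/L_c = (1.35)²(0.540)⁴ = 0.1550.
F_t/F_c = (L_t/L_c)/(d_t/d_c)² = 0.1550/1552 = 9.983×10^-5.
m_t − m_c = −2.5 log₁₀(9.983×10^-5) = 10.00.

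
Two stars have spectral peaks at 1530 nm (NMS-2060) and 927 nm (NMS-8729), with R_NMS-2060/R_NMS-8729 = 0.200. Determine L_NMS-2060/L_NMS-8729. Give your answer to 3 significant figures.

0.00539

Wien's law gives T ∝ 1/λ_max, so T_NMS-2060/T_NMS-8729 = λ_NMS-8729/λ_NMS-2060 = 927/1530 = 0.6059.
Then L ∝ R²T⁴ gives L_NMS-2060/L_NMS-8729 = (0.200)² × (0.6059)⁴ = 0.04000 × 0.1348 = 0.005390.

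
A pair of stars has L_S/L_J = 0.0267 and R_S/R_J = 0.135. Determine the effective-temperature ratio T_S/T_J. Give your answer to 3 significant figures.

1.10

L ∝ R²T⁴ gives T ∝ (L/R²)^(1/4), so
T_S/T_J = (0.0267 / 0.135²)^(1/4) = (1.465)^(1/4) = 1.100.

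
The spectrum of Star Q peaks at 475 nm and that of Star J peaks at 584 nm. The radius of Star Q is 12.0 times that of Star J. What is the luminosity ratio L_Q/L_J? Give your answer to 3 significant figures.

329

Wien's law gives T ∝ 1/λ_max, so T_Q/T_J = λ_J/λ_Q = 584/475 = 1.229.
Then L ∝ R²T⁴ gives L_Q/L_J = (12.0)² × (1.229)⁴ = 144.0 × 2.285 = 329.0.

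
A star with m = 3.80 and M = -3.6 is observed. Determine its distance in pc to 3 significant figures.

m − M = 5 log₁₀(d/10 pc)
3.80 − (-3.6) = 7.40 = 5 log₁₀(d/10)
d = 10 × 10^(7.40/5) = 10 × 10^1.480 = 302.0 pc.

302 pc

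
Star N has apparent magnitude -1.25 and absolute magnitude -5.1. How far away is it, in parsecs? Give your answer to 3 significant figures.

58.9 pc

m − M = 5 log₁₀(d/10 pc)
-1.25 − (-5.1) = 3.85 = 5 log₁₀(d/10)
d = 10 × 10^(3.85/5) = 10 × 10^0.770 = 58.88 pc.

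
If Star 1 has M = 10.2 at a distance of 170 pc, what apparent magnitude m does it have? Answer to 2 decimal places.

16.35

m = M + 5 log₁₀(d/10 pc) = 10.2 + 5 log₁₀(170/10)
  = 10.2 + 5 × 1.230 = 10.2 + 6.15 = 16.35.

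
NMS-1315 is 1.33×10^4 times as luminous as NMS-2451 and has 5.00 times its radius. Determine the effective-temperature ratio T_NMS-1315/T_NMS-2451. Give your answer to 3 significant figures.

4.80

L ∝ R²T⁴ gives T ∝ (L/R²)^(1/4), so
T_NMS-1315/T_NMS-2451 = (1.33×10^4 / 5.00²)^(1/4) = (532.0)^(1/4) = 4.803.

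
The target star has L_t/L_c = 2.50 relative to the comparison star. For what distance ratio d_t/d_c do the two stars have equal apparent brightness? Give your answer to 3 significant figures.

1.58

Equal flux requires L_t/d_t² = L_c/d_c², so d_t/d_c = √(L_t/L_c)
= √(2.50) = 1.581.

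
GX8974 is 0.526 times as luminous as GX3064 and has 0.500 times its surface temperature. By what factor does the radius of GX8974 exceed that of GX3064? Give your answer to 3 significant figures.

L ∝ R²T⁴ gives R ∝ √L / T², so
R_GX8974/R_GX3064 = √(0.526) / (0.500)² = 0.7253 / 0.2500 = 2.901.

2.90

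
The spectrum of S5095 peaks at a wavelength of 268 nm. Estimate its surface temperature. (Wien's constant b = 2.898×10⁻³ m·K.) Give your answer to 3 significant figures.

1.08×10^4 K

T = b/λ_max = 2.898×10⁻³ / (268×10⁻⁹) = 1.081×10^4 K.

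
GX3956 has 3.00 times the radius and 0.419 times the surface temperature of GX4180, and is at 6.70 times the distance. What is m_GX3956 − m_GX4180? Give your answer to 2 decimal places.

L_GX3956/L_GX4180 = (3.00)²(0.419)⁴ = 0.2774.
F_GX3956/F_GX4180 = (L_GX3956/L_GX4180)/(d_GX3956/d_GX4180)² = 0.2774/44.89 = 0.006179.
m_GX3956 − m_GX4180 = −2.5 log₁₀(0.006179) = 5.52.

5.52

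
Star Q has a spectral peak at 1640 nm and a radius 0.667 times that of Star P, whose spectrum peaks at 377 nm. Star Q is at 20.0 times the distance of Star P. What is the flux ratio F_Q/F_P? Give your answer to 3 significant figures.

Wien's law: T_Q/T_P = λ_P/λ_Q = 377/1640 = 0.2299.
L_Q/L_P = (R_Q/R_P)²(T_Q/T_P)⁴ = (0.667)²(0.2299)⁴ = 0.001242.
F_Q/F_P = (L_Q/L_P)/(d_Q/d_P)² = 0.001242/(20.0)² = 3.106×10^-6.

3.11×10^-6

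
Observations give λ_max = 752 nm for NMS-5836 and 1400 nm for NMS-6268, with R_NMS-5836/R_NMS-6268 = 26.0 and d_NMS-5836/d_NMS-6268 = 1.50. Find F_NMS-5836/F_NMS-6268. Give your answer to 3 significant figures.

Wien's law: T_NMS-5836/T_NMS-6268 = λ_NMS-6268/λ_NMS-5836 = 1400/752 = 1.862.
L_NMS-5836/L_NMS-6268 = (R_NMS-5836/R_NMS-6268)²(T_NMS-5836/T_NMS-6268)⁴ = (26.0)²(1.862)⁴ = 8121.
F_NMS-5836/F_NMS-6268 = (L_NMS-5836/L_NMS-6268)/(d_NMS-5836/d_NMS-6268)² = 8121/(1.50)² = 3609.

3.61×10^3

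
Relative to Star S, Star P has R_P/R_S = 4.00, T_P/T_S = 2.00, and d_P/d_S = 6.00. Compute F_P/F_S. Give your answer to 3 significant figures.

L_P/L_S = (R_P/R_S)²(T_P/T_S)⁴ = (4.00)² × (2.00)⁴ = 256.0.
F_P/F_S = (L_P/L_S)/(d_P/d_S)² = 256.0 / (6.00)² = 7.111.

7.11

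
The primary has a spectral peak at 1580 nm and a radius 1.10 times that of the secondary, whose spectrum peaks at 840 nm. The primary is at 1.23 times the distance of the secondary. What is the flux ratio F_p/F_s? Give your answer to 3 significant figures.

0.0639

Wien's law: T_p/T_s = λ_s/λ_p = 840/1580 = 0.5316.
L_p/L_s = (R_p/R_s)²(T_p/T_s)⁴ = (1.10)²(0.5316)⁴ = 0.09667.
F_p/F_s = (L_p/L_s)/(d_p/d_s)² = 0.09667/(1.23)² = 0.06389.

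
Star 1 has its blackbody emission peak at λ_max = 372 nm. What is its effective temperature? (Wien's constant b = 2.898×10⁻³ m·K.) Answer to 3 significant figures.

7.79×10^3 K

T = b/λ_max = 2.898×10⁻³ / (372×10⁻⁹) = 7790 K.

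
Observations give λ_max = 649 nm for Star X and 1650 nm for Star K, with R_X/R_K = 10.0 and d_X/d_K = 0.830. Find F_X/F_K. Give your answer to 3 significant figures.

Wien's law: T_X/T_K = λ_K/λ_X = 1650/649 = 2.542.
L_X/L_K = (R_X/R_K)²(T_X/T_K)⁴ = (10.0)²(2.542)⁴ = 4178.
F_X/F_K = (L_X/L_K)/(d_X/d_K)² = 4178/(0.830)² = 6065.

6.06×10^3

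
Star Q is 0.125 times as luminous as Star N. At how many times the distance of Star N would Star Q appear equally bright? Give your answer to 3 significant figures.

0.354

Equal flux requires L_Q/d_Q² = L_N/d_N², so d_Q/d_N = √(L_Q/L_N)
= √(0.125) = 0.3536.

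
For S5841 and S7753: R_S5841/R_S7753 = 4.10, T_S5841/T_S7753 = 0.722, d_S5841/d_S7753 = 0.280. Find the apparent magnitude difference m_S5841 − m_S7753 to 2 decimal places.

-4.41

L_S5841/L_S7753 = (4.10)²(0.722)⁴ = 4.568.
F_S5841/F_S7753 = (L_S5841/L_S7753)/(d_S5841/d_S7753)² = 4.568/0.07840 = 58.26.
m_S5841 − m_S7753 = −2.5 log₁₀(58.26) = -4.41.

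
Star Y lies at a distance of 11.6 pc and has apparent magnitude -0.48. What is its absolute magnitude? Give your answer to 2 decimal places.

M = m − 5 log₁₀(d/10 pc) = -0.48 − 5 log₁₀(11.6/10)
  = -0.48 − 5 × 0.064 = -0.48 − 0.32 = -0.80.

-0.80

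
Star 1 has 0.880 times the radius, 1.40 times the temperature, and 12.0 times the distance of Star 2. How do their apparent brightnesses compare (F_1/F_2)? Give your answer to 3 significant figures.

L_1/L_2 = (R_1/R_2)²(T_1/T_2)⁴ = (0.880)² × (1.40)⁴ = 2.975.
F_1/F_2 = (L_1/L_2)/(d_1/d_2)² = 2.975 / (12.0)² = 0.02066.

0.0207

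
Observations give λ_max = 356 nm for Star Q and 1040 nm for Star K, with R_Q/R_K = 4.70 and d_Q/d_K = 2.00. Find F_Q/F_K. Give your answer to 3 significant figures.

Wien's law: T_Q/T_K = λ_K/λ_Q = 1040/356 = 2.921.
L_Q/L_K = (R_Q/R_K)²(T_Q/T_K)⁴ = (4.70)²(2.921)⁴ = 1609.
F_Q/F_K = (L_Q/L_K)/(d_Q/d_K)² = 1609/(2.00)² = 402.2.

402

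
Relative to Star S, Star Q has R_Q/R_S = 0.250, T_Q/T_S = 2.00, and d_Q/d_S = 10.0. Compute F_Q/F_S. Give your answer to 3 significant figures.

L_Q/L_S = (R_Q/R_S)²(T_Q/T_S)⁴ = (0.250)² × (2.00)⁴ = 1.000.
F_Q/F_S = (L_Q/L_S)/(d_Q/d_S)² = 1.000 / (10.0)² = 0.01000.

0.0100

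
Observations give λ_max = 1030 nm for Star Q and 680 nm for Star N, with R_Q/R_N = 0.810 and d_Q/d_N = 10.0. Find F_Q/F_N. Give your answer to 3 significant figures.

Wien's law: T_Q/T_N = λ_N/λ_Q = 680/1030 = 0.6602.
L_Q/L_N = (R_Q/R_N)²(T_Q/T_N)⁴ = (0.810)²(0.6602)⁴ = 0.1246.
F_Q/F_N = (L_Q/L_N)/(d_Q/d_N)² = 0.1246/(10.0)² = 0.001246.

0.00125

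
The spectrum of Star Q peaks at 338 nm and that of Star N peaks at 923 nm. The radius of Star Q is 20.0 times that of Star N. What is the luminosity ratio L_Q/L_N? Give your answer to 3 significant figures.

Wien's law gives T ∝ 1/λ_max, so T_Q/T_N = λ_N/λ_Q = 923/338 = 2.731.
Then L ∝ R²T⁴ gives L_Q/L_N = (20.0)² × (2.731)⁴ = 400.0 × 55.61 = 2.224×10^4.

2.22×10^4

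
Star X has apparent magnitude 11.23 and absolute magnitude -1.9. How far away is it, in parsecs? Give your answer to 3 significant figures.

m − M = 5 log₁₀(d/10 pc)
11.23 − (-1.9) = 13.13 = 5 log₁₀(d/10)
d = 10 × 10^(13.13/5) = 10 × 10^2.626 = 4227 pc.

4.23×10^3 pc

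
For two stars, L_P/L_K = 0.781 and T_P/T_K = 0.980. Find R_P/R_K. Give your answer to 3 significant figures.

0.920

L ∝ R²T⁴ gives R ∝ √L / T², so
R_P/R_K = √(0.781) / (0.980)² = 0.8837 / 0.9604 = 0.9202.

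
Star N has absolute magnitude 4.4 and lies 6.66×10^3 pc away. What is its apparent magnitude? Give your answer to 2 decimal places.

m = M + 5 log₁₀(d/10 pc) = 4.4 + 5 log₁₀(6.66×10^3/10)
  = 4.4 + 5 × 2.823 = 4.4 + 14.12 = 18.52.

18.52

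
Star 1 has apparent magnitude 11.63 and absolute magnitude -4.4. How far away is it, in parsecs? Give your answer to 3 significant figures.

m − M = 5 log₁₀(d/10 pc)
11.63 − (-4.4) = 16.03 = 5 log₁₀(d/10)
d = 10 × 10^(16.03/5) = 10 × 10^3.206 = 1.607×10^4 pc.

1.61×10^4 pc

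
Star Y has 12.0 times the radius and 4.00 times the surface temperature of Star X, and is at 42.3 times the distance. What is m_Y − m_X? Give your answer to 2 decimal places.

L_Y/L_X = (12.0)²(4.00)⁴ = 3.686×10^4.
F_Y/F_X = (L_Y/L_X)/(d_Y/d_X)² = 3.686×10^4/1789 = 20.60.
m_Y − m_X = −2.5 log₁₀(20.60) = -3.28.

-3.28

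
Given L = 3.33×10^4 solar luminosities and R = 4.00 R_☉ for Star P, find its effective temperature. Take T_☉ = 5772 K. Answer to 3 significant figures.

T/T_☉ = (L/L_☉)^(1/4) / (R/R_☉)^(1/2)
T = 5772 × (3.33×10^4)^(1/4) / √(4.00) = 5772 × 13.51 / 2.000 = 3.899×10^4 K.

3.90×10^4 K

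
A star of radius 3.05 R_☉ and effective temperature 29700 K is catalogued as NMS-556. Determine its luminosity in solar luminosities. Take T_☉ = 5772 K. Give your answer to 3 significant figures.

L/L_☉ = (R/R_☉)² (T/T_☉)⁴ = (3.05)² × (29700/5772)⁴
       = 9.302 × (5.146)⁴ = 9.302 × 701.0 = 6521.

6.52×10^3 solar luminosities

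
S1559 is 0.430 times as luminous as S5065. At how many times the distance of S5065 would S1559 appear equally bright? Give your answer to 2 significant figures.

Equal flux requires L_S1559/d_S1559² = L_S5065/d_S5065², so d_S1559/d_S5065 = √(L_S1559/L_S5065)
= √(0.430) = 0.6557.

0.66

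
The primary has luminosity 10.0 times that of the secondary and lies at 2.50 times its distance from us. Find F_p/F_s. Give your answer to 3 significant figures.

1.60

F = L/(4πd²), so F_p/F_s = (L_p/L_s) / (d_p/d_s)²
= 10.0 / (2.50)² = 10.0 / 6.250 = 1.600.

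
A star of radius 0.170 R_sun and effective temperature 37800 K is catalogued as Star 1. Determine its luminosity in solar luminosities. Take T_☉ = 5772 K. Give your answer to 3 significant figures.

L/L_☉ = (R/R_☉)² (T/T_☉)⁴ = (0.170)² × (37800/5772)⁴
       = 0.02890 × (6.549)⁴ = 0.02890 × 1839 = 53.16.

53.2 solar luminosities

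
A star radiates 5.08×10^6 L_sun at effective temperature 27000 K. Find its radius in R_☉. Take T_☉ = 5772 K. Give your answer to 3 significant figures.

R/R_☉ = √(L/L_☉) / (T/T_☉)² = √(5.08×10^6) / (4.678)²
       = 2254 / 21.88 = 103.0.

103 R_☉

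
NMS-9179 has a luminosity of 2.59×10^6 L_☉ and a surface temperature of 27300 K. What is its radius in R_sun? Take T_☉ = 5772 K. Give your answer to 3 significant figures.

R/R_☉ = √(L/L_☉) / (T/T_☉)² = √(2.59×10^6) / (4.730)²
       = 1609 / 22.37 = 71.94.

71.9 R_sun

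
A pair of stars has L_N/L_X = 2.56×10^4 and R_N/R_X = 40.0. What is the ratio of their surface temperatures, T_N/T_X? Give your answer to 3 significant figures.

L ∝ R²T⁴ gives T ∝ (L/R²)^(1/4), so
T_N/T_X = (2.56×10^4 / 40.0²)^(1/4) = (16.00)^(1/4) = 2.000.

2.00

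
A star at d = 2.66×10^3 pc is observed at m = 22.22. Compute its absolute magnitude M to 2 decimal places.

M = m − 5 log₁₀(d/10 pc) = 22.22 − 5 log₁₀(2.66×10^3/10)
  = 22.22 − 5 × 2.425 = 22.22 − 12.12 = 10.10.

10.10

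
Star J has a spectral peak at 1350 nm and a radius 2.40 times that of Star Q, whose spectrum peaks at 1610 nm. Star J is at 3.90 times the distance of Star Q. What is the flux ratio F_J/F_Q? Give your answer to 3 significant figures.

0.766

Wien's law: T_J/T_Q = λ_Q/λ_J = 1610/1350 = 1.193.
L_J/L_Q = (R_J/R_Q)²(T_J/T_Q)⁴ = (2.40)²(1.193)⁴ = 11.65.
F_J/F_Q = (L_J/L_Q)/(d_J/d_Q)² = 11.65/(3.90)² = 0.7661.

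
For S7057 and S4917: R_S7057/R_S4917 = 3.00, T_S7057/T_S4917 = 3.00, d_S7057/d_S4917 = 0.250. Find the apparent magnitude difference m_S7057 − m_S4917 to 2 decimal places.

-10.17

L_S7057/L_S4917 = (3.00)²(3.00)⁴ = 729.0.
F_S7057/F_S4917 = (L_S7057/L_S4917)/(d_S7057/d_S4917)² = 729.0/0.06250 = 1.166×10^4.
m_S7057 − m_S4917 = −2.5 log₁₀(1.166×10^4) = -10.17.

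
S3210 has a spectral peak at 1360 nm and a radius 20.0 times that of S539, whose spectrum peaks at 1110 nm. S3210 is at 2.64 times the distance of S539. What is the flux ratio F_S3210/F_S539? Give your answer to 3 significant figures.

25.5

Wien's law: T_S3210/T_S539 = λ_S539/λ_S3210 = 1110/1360 = 0.8162.
L_S3210/L_S539 = (R_S3210/R_S539)²(T_S3210/T_S539)⁴ = (20.0)²(0.8162)⁴ = 177.5.
F_S3210/F_S539 = (L_S3210/L_S539)/(d_S3210/d_S539)² = 177.5/(2.64)² = 25.47.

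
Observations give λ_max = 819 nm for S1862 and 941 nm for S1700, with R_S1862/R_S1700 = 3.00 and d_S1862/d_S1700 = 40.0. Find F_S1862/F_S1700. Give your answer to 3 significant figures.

Wien's law: T_S1862/T_S1700 = λ_S1700/λ_S1862 = 941/819 = 1.149.
L_S1862/L_S1700 = (R_S1862/R_S1700)²(T_S1862/T_S1700)⁴ = (3.00)²(1.149)⁴ = 15.68.
F_S1862/F_S1700 = (L_S1862/L_S1700)/(d_S1862/d_S1700)² = 15.68/(40.0)² = 0.009803.

0.00980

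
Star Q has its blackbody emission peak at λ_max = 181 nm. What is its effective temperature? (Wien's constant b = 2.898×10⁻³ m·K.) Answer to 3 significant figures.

T = b/λ_max = 2.898×10⁻³ / (181×10⁻⁹) = 1.601×10^4 K.

1.60×10^4 K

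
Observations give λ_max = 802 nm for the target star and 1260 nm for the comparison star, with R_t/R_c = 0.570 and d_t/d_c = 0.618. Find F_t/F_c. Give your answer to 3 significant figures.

Wien's law: T_t/T_c = λ_c/λ_t = 1260/802 = 1.571.
L_t/L_c = (R_t/R_c)²(T_t/T_c)⁴ = (0.570)²(1.571)⁴ = 1.979.
F_t/F_c = (L_t/L_c)/(d_t/d_c)² = 1.979/(0.618)² = 5.183.

5.18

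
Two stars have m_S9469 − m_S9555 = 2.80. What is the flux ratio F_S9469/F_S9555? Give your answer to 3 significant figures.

0.0759

F_S9469/F_S9555 = 10^(−(m_S9469 − m_S9555)/2.5) = 10^(-2.80/2.5) = 10^-1.120 = 0.07586.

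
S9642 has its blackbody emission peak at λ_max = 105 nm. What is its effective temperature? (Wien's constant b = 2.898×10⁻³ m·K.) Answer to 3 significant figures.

2.76×10^4 K

T = b/λ_max = 2.898×10⁻³ / (105×10⁻⁹) = 2.760×10^4 K.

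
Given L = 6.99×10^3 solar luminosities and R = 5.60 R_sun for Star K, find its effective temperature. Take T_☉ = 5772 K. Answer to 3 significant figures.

T/T_☉ = (L/L_☉)^(1/4) / (R/R_☉)^(1/2)
T = 5772 × (6.99×10^3)^(1/4) / √(5.60) = 5772 × 9.144 / 2.366 = 2.230×10^4 K.

2.23×10^4 K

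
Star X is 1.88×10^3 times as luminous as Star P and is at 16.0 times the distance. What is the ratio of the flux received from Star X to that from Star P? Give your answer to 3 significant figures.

7.34

F = L/(4πd²), so F_X/F_P = (L_X/L_P) / (d_X/d_P)²
= 1.88×10^3 / (16.0)² = 1.88×10^3 / 256.0 = 7.344.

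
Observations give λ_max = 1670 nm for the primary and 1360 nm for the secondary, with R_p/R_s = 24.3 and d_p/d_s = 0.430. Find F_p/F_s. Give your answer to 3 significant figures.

1.40×10^3

Wien's law: T_p/T_s = λ_s/λ_p = 1360/1670 = 0.8144.
L_p/L_s = (R_p/R_s)²(T_p/T_s)⁴ = (24.3)²(0.8144)⁴ = 259.7.
F_p/F_s = (L_p/L_s)/(d_p/d_s)² = 259.7/(0.430)² = 1405.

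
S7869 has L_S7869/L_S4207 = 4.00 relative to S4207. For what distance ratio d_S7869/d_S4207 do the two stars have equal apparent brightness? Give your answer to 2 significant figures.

2.0

Equal flux requires L_S7869/d_S7869² = L_S4207/d_S4207², so d_S7869/d_S4207 = √(L_S7869/L_S4207)
= √(4.00) = 2.000.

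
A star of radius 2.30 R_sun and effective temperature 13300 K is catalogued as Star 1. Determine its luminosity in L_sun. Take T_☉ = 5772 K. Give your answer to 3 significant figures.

L/L_☉ = (R/R_☉)² (T/T_☉)⁴ = (2.30)² × (13300/5772)⁴
       = 5.290 × (2.304)⁴ = 5.290 × 28.19 = 149.1.

149 L_sun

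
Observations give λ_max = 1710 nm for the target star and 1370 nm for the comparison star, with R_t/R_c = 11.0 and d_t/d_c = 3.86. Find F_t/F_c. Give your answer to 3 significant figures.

Wien's law: T_t/T_c = λ_c/λ_t = 1370/1710 = 0.8012.
L_t/L_c = (R_t/R_c)²(T_t/T_c)⁴ = (11.0)²(0.8012)⁴ = 49.85.
F_t/F_c = (L_t/L_c)/(d_t/d_c)² = 49.85/(3.86)² = 3.346.

3.35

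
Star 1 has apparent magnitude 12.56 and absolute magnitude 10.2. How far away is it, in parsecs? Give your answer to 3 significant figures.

29.6 pc

m − M = 5 log₁₀(d/10 pc)
12.56 − (10.2) = 2.36 = 5 log₁₀(d/10)
d = 10 × 10^(2.36/5) = 10 × 10^0.472 = 29.65 pc.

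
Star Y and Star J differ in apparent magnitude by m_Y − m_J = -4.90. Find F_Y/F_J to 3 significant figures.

F_Y/F_J = 10^(−(m_Y − m_J)/2.5) = 10^(4.90/2.5) = 10^1.960 = 91.20.

91.2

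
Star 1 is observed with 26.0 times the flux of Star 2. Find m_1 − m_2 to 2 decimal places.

m_1 − m_2 = −2.5 log₁₀(F_1/F_2) = −2.5 log₁₀(26.0) = −2.5 × (1.415) = -3.537.

-3.54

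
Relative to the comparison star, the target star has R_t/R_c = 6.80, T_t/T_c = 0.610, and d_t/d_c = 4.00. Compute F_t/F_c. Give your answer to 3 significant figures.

L_t/L_c = (R_t/R_c)²(T_t/T_c)⁴ = (6.80)² × (0.610)⁴ = 6.402.
F_t/F_c = (L_t/L_c)/(d_t/d_c)² = 6.402 / (4.00)² = 0.4001.

0.400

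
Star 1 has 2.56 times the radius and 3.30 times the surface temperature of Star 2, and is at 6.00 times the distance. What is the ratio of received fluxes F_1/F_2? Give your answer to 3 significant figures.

21.6

L_1/L_2 = (R_1/R_2)²(T_1/T_2)⁴ = (2.56)² × (3.30)⁴ = 777.2.
F_1/F_2 = (L_1/L_2)/(d_1/d_2)² = 777.2 / (6.00)² = 21.59.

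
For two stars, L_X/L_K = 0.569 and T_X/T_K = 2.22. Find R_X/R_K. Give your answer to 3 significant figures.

L ∝ R²T⁴ gives R ∝ √L / T², so
R_X/R_K = √(0.569) / (2.22)² = 0.7543 / 4.928 = 0.1531.

0.153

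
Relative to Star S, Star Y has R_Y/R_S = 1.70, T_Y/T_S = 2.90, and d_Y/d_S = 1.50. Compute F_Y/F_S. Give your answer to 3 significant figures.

L_Y/L_S = (R_Y/R_S)²(T_Y/T_S)⁴ = (1.70)² × (2.90)⁴ = 204.4.
F_Y/F_S = (L_Y/L_S)/(d_Y/d_S)² = 204.4 / (1.50)² = 90.85.

90.8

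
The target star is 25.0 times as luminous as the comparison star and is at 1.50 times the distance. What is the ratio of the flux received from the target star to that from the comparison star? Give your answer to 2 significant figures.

F = L/(4πd²), so F_t/F_c = (L_t/L_c) / (d_t/d_c)²
= 25.0 / (1.50)² = 25.0 / 2.250 = 11.11.

11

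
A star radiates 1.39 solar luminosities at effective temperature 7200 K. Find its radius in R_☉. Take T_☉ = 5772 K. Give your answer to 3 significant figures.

0.758 R_☉

R/R_☉ = √(L/L_☉) / (T/T_☉)² = √(1.39) / (1.247)²
       = 1.179 / 1.556 = 0.7577.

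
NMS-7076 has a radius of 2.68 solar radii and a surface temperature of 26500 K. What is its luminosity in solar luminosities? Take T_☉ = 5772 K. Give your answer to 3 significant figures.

3.19×10^3 solar luminosities

L/L_☉ = (R/R_☉)² (T/T_☉)⁴ = (2.68)² × (26500/5772)⁴
       = 7.182 × (4.591)⁴ = 7.182 × 444.3 = 3191.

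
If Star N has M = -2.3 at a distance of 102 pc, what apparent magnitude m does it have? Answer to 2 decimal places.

m = M + 5 log₁₀(d/10 pc) = -2.3 + 5 log₁₀(102/10)
  = -2.3 + 5 × 1.009 = -2.3 + 5.04 = 2.74.

2.74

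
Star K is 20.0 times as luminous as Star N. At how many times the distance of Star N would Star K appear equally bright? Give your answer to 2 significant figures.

Equal flux requires L_K/d_K² = L_N/d_N², so d_K/d_N = √(L_K/L_N)
= √(20.0) = 4.472.

4.5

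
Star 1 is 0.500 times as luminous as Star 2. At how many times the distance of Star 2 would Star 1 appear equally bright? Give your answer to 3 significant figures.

Equal flux requires L_1/d_1² = L_2/d_2², so d_1/d_2 = √(L_1/L_2)
= √(0.500) = 0.7071.

0.707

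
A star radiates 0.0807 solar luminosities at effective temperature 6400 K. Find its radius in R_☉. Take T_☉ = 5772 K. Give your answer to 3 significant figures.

R/R_☉ = √(L/L_☉) / (T/T_☉)² = √(0.0807) / (1.109)²
       = 0.2841 / 1.229 = 0.2311.

0.231 R_☉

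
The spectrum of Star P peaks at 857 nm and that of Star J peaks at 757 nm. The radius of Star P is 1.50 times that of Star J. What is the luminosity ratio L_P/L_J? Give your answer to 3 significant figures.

Wien's law gives T ∝ 1/λ_max, so T_P/T_J = λ_J/λ_P = 757/857 = 0.8833.
Then L ∝ R²T⁴ gives L_P/L_J = (1.50)² × (0.8833)⁴ = 2.250 × 0.6088 = 1.370.

1.37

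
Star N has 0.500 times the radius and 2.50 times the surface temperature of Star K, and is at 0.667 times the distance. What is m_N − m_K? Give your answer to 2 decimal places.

-3.35

L_N/L_K = (0.500)²(2.50)⁴ = 9.766.
F_N/F_K = (L_N/L_K)/(d_N/d_K)² = 9.766/0.4449 = 21.95.
m_N − m_K = −2.5 log₁₀(21.95) = -3.35.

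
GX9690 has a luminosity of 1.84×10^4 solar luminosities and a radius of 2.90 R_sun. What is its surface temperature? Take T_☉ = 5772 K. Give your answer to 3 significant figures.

3.95×10^4 K

T/T_☉ = (L/L_☉)^(1/4) / (R/R_☉)^(1/2)
T = 5772 × (1.84×10^4)^(1/4) / √(2.90) = 5772 × 11.65 / 1.703 = 3.948×10^4 K.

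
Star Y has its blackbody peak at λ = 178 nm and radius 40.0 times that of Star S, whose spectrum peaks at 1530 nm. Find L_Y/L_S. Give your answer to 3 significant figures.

Wien's law gives T ∝ 1/λ_max, so T_Y/T_S = λ_S/λ_Y = 1530/178 = 8.596.
Then L ∝ R²T⁴ gives L_Y/L_S = (40.0)² × (8.596)⁴ = 1600 × 5459 = 8.734×10^6.

8.73×10^6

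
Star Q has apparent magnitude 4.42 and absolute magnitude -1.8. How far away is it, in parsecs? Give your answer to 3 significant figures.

175 pc

m − M = 5 log₁₀(d/10 pc)
4.42 − (-1.8) = 6.22 = 5 log₁₀(d/10)
d = 10 × 10^(6.22/5) = 10 × 10^1.244 = 175.4 pc.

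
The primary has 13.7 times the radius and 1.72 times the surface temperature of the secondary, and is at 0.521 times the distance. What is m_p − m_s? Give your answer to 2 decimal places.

-9.45

L_p/L_s = (13.7)²(1.72)⁴ = 1643.
F_p/F_s = (L_p/L_s)/(d_p/d_s)² = 1643/0.2714 = 6052.
m_p − m_s = −2.5 log₁₀(6052) = -9.45.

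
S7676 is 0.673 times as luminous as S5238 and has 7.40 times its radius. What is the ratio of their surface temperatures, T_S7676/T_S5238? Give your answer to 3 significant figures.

0.333

L ∝ R²T⁴ gives T ∝ (L/R²)^(1/4), so
T_S7676/T_S5238 = (0.673 / 7.40²)^(1/4) = (0.01229)^(1/4) = 0.3330.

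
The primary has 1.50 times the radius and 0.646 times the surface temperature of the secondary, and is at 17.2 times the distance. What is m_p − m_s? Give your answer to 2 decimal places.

L_p/L_s = (1.50)²(0.646)⁴ = 0.3918.
F_p/F_s = (L_p/L_s)/(d_p/d_s)² = 0.3918/295.8 = 0.001325.
m_p − m_s = −2.5 log₁₀(0.001325) = 7.19.

7.19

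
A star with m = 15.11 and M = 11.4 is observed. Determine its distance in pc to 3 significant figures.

55.2 pc

m − M = 5 log₁₀(d/10 pc)
15.11 − (11.4) = 3.71 = 5 log₁₀(d/10)
d = 10 × 10^(3.71/5) = 10 × 10^0.742 = 55.21 pc.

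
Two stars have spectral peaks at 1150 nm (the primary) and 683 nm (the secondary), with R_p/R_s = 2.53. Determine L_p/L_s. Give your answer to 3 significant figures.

Wien's law gives T ∝ 1/λ_max, so T_p/T_s = λ_s/λ_p = 683/1150 = 0.5939.
Then L ∝ R²T⁴ gives L_p/L_s = (2.53)² × (0.5939)⁴ = 6.401 × 0.1244 = 0.7964.

0.796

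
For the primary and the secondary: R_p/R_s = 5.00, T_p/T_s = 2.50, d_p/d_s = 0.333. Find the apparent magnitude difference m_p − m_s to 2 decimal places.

L_p/L_s = (5.00)²(2.50)⁴ = 976.6.
F_p/F_s = (L_p/L_s)/(d_p/d_s)² = 976.6/0.1109 = 8807.
m_p − m_s = −2.5 log₁₀(8807) = -9.86.

-9.86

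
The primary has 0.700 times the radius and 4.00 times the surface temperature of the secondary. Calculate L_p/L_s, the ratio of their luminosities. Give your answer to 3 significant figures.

From the Stefan–Boltzmann law, L ∝ R²T⁴, so
L_p/L_s = (R_p/R_s)² (T_p/T_s)⁴ = (0.700)² × (4.00)⁴ = 0.4900 × 256.0 = 125.4.

125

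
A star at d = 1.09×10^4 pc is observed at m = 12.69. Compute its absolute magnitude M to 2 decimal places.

-2.50

M = m − 5 log₁₀(d/10 pc) = 12.69 − 5 log₁₀(1.09×10^4/10)
  = 12.69 − 5 × 3.037 = 12.69 − 15.19 = -2.50.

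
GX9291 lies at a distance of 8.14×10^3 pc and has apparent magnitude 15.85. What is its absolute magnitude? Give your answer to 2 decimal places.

M = m − 5 log₁₀(d/10 pc) = 15.85 − 5 log₁₀(8.14×10^3/10)
  = 15.85 − 5 × 2.911 = 15.85 − 14.55 = 1.30.

1.30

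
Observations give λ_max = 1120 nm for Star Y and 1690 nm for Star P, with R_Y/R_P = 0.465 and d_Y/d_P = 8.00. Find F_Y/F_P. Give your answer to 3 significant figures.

Wien's law: T_Y/T_P = λ_P/λ_Y = 1690/1120 = 1.509.
L_Y/L_P = (R_Y/R_P)²(T_Y/T_P)⁴ = (0.465)²(1.509)⁴ = 1.121.
F_Y/F_P = (L_Y/L_P)/(d_Y/d_P)² = 1.121/(8.00)² = 0.01751.

0.0175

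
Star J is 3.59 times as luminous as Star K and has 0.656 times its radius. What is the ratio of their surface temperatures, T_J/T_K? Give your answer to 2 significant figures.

L ∝ R²T⁴ gives T ∝ (L/R²)^(1/4), so
T_J/T_K = (3.59 / 0.656²)^(1/4) = (8.342)^(1/4) = 1.700.

1.7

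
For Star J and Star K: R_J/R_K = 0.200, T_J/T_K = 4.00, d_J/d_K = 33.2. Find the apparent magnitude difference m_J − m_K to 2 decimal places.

L_J/L_K = (0.200)²(4.00)⁴ = 10.24.
F_J/F_K = (L_J/L_K)/(d_J/d_K)² = 10.24/1102 = 0.009290.
m_J − m_K = −2.5 log₁₀(0.009290) = 5.08.

5.08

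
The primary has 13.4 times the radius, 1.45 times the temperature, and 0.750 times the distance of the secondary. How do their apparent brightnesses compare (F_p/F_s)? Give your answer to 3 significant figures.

L_p/L_s = (R_p/R_s)²(T_p/T_s)⁴ = (13.4)² × (1.45)⁴ = 793.7.
F_p/F_s = (L_p/L_s)/(d_p/d_s)² = 793.7 / (0.750)² = 1411.

1.41×10^3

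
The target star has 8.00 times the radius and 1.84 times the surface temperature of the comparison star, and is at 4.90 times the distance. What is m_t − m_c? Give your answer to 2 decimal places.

-3.71

L_t/L_c = (8.00)²(1.84)⁴ = 733.6.
F_t/F_c = (L_t/L_c)/(d_t/d_c)² = 733.6/24.01 = 30.55.
m_t − m_c = −2.5 log₁₀(30.55) = -3.71.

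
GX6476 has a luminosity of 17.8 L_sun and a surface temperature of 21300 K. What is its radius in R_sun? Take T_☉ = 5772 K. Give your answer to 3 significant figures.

R/R_☉ = √(L/L_☉) / (T/T_☉)² = √(17.8) / (3.690)²
       = 4.219 / 13.62 = 0.3098.

0.310 R_sun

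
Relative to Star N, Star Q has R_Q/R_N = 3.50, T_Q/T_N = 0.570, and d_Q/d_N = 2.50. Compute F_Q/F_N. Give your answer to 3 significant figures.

L_Q/L_N = (R_Q/R_N)²(T_Q/T_N)⁴ = (3.50)² × (0.570)⁴ = 1.293.
F_Q/F_N = (L_Q/L_N)/(d_Q/d_N)² = 1.293 / (2.50)² = 0.2069.

0.207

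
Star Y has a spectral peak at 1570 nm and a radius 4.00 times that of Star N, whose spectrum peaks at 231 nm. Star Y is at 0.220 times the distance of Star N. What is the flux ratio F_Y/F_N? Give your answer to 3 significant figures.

Wien's law: T_Y/T_N = λ_N/λ_Y = 231/1570 = 0.1471.
L_Y/L_N = (R_Y/R_N)²(T_Y/T_N)⁴ = (4.00)²(0.1471)⁴ = 0.007498.
F_Y/F_N = (L_Y/L_N)/(d_Y/d_N)² = 0.007498/(0.220)² = 0.1549.

0.155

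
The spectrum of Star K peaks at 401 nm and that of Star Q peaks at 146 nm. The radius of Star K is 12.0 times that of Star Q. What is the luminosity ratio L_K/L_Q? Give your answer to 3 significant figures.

2.53

Wien's law gives T ∝ 1/λ_max, so T_K/T_Q = λ_Q/λ_K = 146/401 = 0.3641.
Then L ∝ R²T⁴ gives L_K/L_Q = (12.0)² × (0.3641)⁴ = 144.0 × 0.01757 = 2.530.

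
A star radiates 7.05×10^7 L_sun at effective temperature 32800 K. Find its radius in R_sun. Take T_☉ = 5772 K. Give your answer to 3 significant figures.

260 R_sun

R/R_☉ = √(L/L_☉) / (T/T_☉)² = √(7.05×10^7) / (5.683)²
       = 8396 / 32.29 = 260.0.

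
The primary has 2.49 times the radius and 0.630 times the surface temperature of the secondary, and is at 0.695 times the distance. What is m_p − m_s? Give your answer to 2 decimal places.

L_p/L_s = (2.49)²(0.630)⁴ = 0.9767.
F_p/F_s = (L_p/L_s)/(d_p/d_s)² = 0.9767/0.4830 = 2.022.
m_p − m_s = −2.5 log₁₀(2.022) = -0.76.

-0.76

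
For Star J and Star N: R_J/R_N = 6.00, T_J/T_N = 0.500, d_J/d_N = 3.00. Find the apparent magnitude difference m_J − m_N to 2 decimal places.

1.51

L_J/L_N = (6.00)²(0.500)⁴ = 2.250.
F_J/F_N = (L_J/L_N)/(d_J/d_N)² = 2.250/9.000 = 0.2500.
m_J − m_N = −2.5 log₁₀(0.2500) = 1.51.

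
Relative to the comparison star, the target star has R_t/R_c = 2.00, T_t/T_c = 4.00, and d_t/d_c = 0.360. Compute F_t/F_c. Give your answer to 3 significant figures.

7.90×10^3

L_t/L_c = (R_t/R_c)²(T_t/T_c)⁴ = (2.00)² × (4.00)⁴ = 1024.
F_t/F_c = (L_t/L_c)/(d_t/d_c)² = 1024 / (0.360)² = 7901.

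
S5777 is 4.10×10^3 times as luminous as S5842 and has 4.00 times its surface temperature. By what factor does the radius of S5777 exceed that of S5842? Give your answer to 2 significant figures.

L ∝ R²T⁴ gives R ∝ √L / T², so
R_S5777/R_S5842 = √(4.10×10^3) / (4.00)² = 64.03 / 16.00 = 4.002.

4.0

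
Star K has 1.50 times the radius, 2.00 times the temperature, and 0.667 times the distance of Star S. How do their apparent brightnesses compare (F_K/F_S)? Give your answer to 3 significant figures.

80.9

L_K/L_S = (R_K/R_S)²(T_K/T_S)⁴ = (1.50)² × (2.00)⁴ = 36.00.
F_K/F_S = (L_K/L_S)/(d_K/d_S)² = 36.00 / (0.667)² = 80.92.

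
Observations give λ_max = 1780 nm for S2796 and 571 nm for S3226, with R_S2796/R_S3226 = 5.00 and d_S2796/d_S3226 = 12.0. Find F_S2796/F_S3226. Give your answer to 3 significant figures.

0.00184

Wien's law: T_S2796/T_S3226 = λ_S3226/λ_S2796 = 571/1780 = 0.3208.
L_S2796/L_S3226 = (R_S2796/R_S3226)²(T_S2796/T_S3226)⁴ = (5.00)²(0.3208)⁴ = 0.2647.
F_S2796/F_S3226 = (L_S2796/L_S3226)/(d_S2796/d_S3226)² = 0.2647/(12.0)² = 0.001838.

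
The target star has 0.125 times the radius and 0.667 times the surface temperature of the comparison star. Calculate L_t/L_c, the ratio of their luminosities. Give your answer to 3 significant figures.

From the Stefan–Boltzmann law, L ∝ R²T⁴, so
L_t/L_c = (R_t/R_c)² (T_t/T_c)⁴ = (0.125)² × (0.667)⁴ = 0.01562 × 0.1979 = 0.003093.

0.00309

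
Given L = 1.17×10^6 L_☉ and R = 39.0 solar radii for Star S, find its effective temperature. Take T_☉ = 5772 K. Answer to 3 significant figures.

T/T_☉ = (L/L_☉)^(1/4) / (R/R_☉)^(1/2)
T = 5772 × (1.17×10^6)^(1/4) / √(39.0) = 5772 × 32.89 / 6.245 = 3.040×10^4 K.

3.04×10^4 K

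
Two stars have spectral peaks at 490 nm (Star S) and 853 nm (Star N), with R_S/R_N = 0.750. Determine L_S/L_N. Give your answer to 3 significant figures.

5.17

Wien's law gives T ∝ 1/λ_max, so T_S/T_N = λ_N/λ_S = 853/490 = 1.741.
Then L ∝ R²T⁴ gives L_S/L_N = (0.750)² × (1.741)⁴ = 0.5625 × 9.184 = 5.166.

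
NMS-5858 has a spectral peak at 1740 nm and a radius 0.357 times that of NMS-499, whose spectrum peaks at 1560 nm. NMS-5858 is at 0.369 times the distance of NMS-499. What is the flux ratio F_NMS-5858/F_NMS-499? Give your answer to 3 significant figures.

0.605

Wien's law: T_NMS-5858/T_NMS-499 = λ_NMS-499/λ_NMS-5858 = 1560/1740 = 0.8966.
L_NMS-5858/L_NMS-499 = (R_NMS-5858/R_NMS-499)²(T_NMS-5858/T_NMS-499)⁴ = (0.357)²(0.8966)⁴ = 0.08235.
F_NMS-5858/F_NMS-499 = (L_NMS-5858/L_NMS-499)/(d_NMS-5858/d_NMS-499)² = 0.08235/(0.369)² = 0.6048.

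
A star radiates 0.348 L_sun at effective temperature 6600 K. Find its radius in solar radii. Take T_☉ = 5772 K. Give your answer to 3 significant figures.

R/R_☉ = √(L/L_☉) / (T/T_☉)² = √(0.348) / (1.143)²
       = 0.5899 / 1.307 = 0.4512.

0.451 solar radii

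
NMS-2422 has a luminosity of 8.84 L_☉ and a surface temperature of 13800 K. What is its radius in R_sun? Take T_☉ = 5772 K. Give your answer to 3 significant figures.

R/R_☉ = √(L/L_☉) / (T/T_☉)² = √(8.84) / (2.391)²
       = 2.973 / 5.716 = 0.5201.

0.520 R_sun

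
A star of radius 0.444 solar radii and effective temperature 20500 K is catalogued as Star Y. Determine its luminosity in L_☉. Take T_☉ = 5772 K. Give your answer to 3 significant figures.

31.4 L_☉

L/L_☉ = (R/R_☉)² (T/T_☉)⁴ = (0.444)² × (20500/5772)⁴
       = 0.1971 × (3.552)⁴ = 0.1971 × 159.1 = 31.37.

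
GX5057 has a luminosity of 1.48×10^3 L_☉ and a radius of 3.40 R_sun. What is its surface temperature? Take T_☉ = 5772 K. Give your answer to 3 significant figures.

T/T_☉ = (L/L_☉)^(1/4) / (R/R_☉)^(1/2)
T = 5772 × (1.48×10^3)^(1/4) / √(3.40) = 5772 × 6.202 / 1.844 = 1.942×10^4 K.

1.94×10^4 K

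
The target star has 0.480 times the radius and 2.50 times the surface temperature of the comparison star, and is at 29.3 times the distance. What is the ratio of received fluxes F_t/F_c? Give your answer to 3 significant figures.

0.0105

L_t/L_c = (R_t/R_c)²(T_t/T_c)⁴ = (0.480)² × (2.50)⁴ = 9.000.
F_t/F_c = (L_t/L_c)/(d_t/d_c)² = 9.000 / (29.3)² = 0.01048.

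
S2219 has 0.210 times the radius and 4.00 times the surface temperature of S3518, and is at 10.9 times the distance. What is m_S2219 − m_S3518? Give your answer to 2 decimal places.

L_S2219/L_S3518 = (0.210)²(4.00)⁴ = 11.29.
F_S2219/F_S3518 = (L_S2219/L_S3518)/(d_S2219/d_S3518)² = 11.29/118.8 = 0.09502.
m_S2219 − m_S3518 = −2.5 log₁₀(0.09502) = 2.56.

2.56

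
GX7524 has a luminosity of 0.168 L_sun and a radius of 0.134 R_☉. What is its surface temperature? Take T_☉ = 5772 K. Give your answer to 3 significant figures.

T/T_☉ = (L/L_☉)^(1/4) / (R/R_☉)^(1/2)
T = 5772 × (0.168)^(1/4) / √(0.134) = 5772 × 0.6402 / 0.3661 = 1.009×10^4 K.

1.01×10^4 K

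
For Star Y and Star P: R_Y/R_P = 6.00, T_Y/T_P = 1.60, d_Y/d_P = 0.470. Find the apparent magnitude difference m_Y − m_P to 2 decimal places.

-7.57

L_Y/L_P = (6.00)²(1.60)⁴ = 235.9.
F_Y/F_P = (L_Y/L_P)/(d_Y/d_P)² = 235.9/0.2209 = 1068.
m_Y − m_P = −2.5 log₁₀(1068) = -7.57.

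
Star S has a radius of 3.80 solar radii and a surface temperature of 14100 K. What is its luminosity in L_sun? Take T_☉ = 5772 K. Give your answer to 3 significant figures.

514 L_sun

L/L_☉ = (R/R_☉)² (T/T_☉)⁴ = (3.80)² × (14100/5772)⁴
       = 14.44 × (2.443)⁴ = 14.44 × 35.61 = 514.2.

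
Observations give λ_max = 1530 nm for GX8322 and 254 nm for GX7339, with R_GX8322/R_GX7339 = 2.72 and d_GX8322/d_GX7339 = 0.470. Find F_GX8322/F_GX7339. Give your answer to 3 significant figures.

Wien's law: T_GX8322/T_GX7339 = λ_GX7339/λ_GX8322 = 254/1530 = 0.1660.
L_GX8322/L_GX7339 = (R_GX8322/R_GX7339)²(T_GX8322/T_GX7339)⁴ = (2.72)²(0.1660)⁴ = 0.005620.
F_GX8322/F_GX7339 = (L_GX8322/L_GX7339)/(d_GX8322/d_GX7339)² = 0.005620/(0.470)² = 0.02544.

0.0254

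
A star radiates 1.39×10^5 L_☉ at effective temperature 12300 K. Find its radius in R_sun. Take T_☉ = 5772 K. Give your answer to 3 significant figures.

R/R_☉ = √(L/L_☉) / (T/T_☉)² = √(1.39×10^5) / (2.131)²
       = 372.8 / 4.541 = 82.10.

82.1 R_sun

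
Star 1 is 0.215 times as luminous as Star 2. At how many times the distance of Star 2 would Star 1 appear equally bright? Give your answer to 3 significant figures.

Equal flux requires L_1/d_1² = L_2/d_2², so d_1/d_2 = √(L_1/L_2)
= √(0.215) = 0.4637.

0.464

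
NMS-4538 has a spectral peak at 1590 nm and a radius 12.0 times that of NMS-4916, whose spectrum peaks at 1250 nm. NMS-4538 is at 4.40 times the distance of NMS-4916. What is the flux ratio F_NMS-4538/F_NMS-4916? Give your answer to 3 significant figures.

Wien's law: T_NMS-4538/T_NMS-4916 = λ_NMS-4916/λ_NMS-4538 = 1250/1590 = 0.7862.
L_NMS-4538/L_NMS-4916 = (R_NMS-4538/R_NMS-4916)²(T_NMS-4538/T_NMS-4916)⁴ = (12.0)²(0.7862)⁴ = 55.01.
F_NMS-4538/F_NMS-4916 = (L_NMS-4538/L_NMS-4916)/(d_NMS-4538/d_NMS-4916)² = 55.01/(4.40)² = 2.841.

2.84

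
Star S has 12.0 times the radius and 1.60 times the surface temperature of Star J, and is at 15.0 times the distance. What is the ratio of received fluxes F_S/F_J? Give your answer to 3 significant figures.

4.19

L_S/L_J = (R_S/R_J)²(T_S/T_J)⁴ = (12.0)² × (1.60)⁴ = 943.7.
F_S/F_J = (L_S/L_J)/(d_S/d_J)² = 943.7 / (15.0)² = 4.194.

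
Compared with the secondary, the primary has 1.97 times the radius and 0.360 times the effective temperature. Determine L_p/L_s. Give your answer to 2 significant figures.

0.065

From the Stefan–Boltzmann law, L ∝ R²T⁴, so
L_p/L_s = (R_p/R_s)² (T_p/T_s)⁴ = (1.97)² × (0.360)⁴ = 3.881 × 0.01680 = 0.06518.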